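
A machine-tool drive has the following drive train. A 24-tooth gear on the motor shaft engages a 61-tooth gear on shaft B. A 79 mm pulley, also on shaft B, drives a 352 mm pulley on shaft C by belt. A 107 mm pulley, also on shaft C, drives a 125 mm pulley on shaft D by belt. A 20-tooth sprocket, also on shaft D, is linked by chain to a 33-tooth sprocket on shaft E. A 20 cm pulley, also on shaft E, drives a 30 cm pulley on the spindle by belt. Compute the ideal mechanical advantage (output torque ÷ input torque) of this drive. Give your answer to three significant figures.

32.7

Each stage contributes driven/driver: gear mesh 61/24 = 2.5417, belt 352/79 = 4.4557, belt 125/107 = 1.1682, chain 33/20 = 1.65, belt 30/20 = 1.5.
Overall: 2.5417 × 4.4557 × 1.1682 × 1.65 × 1.5 = 32.744.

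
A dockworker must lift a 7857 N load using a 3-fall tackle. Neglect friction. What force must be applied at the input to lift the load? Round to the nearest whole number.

Block-and-tackle MA = number of supporting rope parts = 3.
Effort = load / MA = 7857 / 3 = 2619 N.

2619 N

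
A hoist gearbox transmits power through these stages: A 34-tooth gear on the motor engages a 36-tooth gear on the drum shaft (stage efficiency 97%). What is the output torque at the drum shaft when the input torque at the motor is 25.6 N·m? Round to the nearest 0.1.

26.3 N·m

After the gear mesh (36/34): 25.6 × 1.0588 × 0.97 = 26.293 N·m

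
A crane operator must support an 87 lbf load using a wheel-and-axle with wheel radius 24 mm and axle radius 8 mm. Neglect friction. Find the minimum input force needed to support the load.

29 lbf

Wheel-and-axle MA = R/r = 24/8 = 3.
Effort = load / MA = 87 / 3 = 29 lbf.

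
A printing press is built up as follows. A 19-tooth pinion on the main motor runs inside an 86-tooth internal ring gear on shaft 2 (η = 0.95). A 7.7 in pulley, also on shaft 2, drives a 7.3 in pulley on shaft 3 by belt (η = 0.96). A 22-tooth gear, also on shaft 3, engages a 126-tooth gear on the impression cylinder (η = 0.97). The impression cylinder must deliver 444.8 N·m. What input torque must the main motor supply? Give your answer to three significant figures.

Overall ratio R = 4.5263 × 0.94805 × 5.7273 = 24.577; overall efficiency η = 0.95 × 0.96 × 0.97 = 0.8846.
Input torque = output torque / (R × η) = 444.8 / (24.577 × 0.8846) = 20.458 N·m.

20.5 N·m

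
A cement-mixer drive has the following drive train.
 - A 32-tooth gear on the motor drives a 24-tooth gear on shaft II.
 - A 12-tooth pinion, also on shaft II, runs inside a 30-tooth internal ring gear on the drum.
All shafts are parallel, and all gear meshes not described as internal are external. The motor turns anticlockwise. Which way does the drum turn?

the motor → shaft II: external mesh, 1 reversal → CW.
shaft II → the drum: internal mesh, same direction → CW.
1 reversal in total — an odd number — so the drum turns opposite to the motor.

clockwise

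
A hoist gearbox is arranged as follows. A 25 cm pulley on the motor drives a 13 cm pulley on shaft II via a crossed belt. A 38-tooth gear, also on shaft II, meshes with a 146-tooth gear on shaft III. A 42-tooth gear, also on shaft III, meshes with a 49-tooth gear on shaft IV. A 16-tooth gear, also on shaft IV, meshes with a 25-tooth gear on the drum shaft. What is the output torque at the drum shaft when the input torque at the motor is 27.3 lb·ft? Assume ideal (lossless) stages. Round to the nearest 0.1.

belt 13/25 = 0.52 → τ = 27.3·0.52 = 14.196 lb·ft
gear mesh 146/38 = 3.8421 → τ = 14.196·3.8421 = 54.543 lb·ft
gear mesh 49/42 = 1.1667 → τ = 54.543·1.1667 = 63.633 lb·ft
gear mesh 25/16 = 1.5625 → τ = 63.633·1.5625 = 99.426 lb·ft

99.4 lb·ft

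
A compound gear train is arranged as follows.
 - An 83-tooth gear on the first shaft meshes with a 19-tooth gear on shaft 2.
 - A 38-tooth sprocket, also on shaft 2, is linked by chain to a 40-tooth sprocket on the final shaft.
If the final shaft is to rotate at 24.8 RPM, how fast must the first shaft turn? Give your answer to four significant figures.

5.976 RPM

Overall ratio R = 0.22892 × 1.0526 = 0.24096.
Required input speed = output speed × R = 24.8 × 0.24096 = 5.9759 RPM.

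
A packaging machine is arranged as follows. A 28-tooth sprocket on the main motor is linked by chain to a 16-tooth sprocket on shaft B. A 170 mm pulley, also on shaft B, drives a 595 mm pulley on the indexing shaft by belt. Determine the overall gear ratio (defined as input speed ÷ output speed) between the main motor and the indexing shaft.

2

Each stage contributes driven/driver: chain 16/28 = 0.57143, belt 595/170 = 3.5.
Overall: 0.57143 × 3.5 = 2.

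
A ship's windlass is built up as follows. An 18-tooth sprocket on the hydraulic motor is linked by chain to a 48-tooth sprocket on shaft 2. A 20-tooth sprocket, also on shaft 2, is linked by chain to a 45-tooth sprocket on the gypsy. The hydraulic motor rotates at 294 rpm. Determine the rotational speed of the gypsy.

Chain: ratio = 48/18 = 2.6667, so shaft 2 turns at 294 / 2.6667 = 110.25 rpm.
Chain: ratio = 45/20 = 2.25, so the gypsy turns at 110.25 / 2.25 = 49 rpm.

49 rpm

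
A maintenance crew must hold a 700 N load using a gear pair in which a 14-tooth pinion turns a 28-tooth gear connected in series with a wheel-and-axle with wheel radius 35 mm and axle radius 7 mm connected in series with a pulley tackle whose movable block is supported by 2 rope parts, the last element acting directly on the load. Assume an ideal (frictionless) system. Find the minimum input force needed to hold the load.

Gear pair MA = 28/14 = 2.
Wheel-and-axle MA = R/r = 35/7 = 5.
Block-and-tackle MA = number of supporting rope parts = 2.
Combined ideal MA = 2 × 5 × 2 = 20.
Effort = load / MA = 700 / 20 = 35 N.

35 N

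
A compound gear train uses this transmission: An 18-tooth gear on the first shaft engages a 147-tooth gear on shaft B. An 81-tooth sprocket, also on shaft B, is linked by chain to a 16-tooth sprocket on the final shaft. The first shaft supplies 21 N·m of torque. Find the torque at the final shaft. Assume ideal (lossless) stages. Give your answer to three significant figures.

Gear mesh: ratio = 147/18 = 8.1667; torque at shaft B = 21 × 8.1667 = 171.5 N·m.
Chain: ratio = 16/81 = 0.19753; torque at the final shaft = 171.5 × 0.19753 = 33.877 N·m.

33.9 N·m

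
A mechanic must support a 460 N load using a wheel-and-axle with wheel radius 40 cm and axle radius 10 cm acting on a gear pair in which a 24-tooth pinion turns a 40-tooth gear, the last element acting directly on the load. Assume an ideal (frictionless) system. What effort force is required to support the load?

Wheel-and-axle MA = R/r = 40/10 = 4.
Gear pair MA = 40/24 = 1.6667.
Combined ideal MA = 4 × 1.6667 = 6.6667.
Effort = load / MA = 460 / 6.6667 = 69 N.

69 N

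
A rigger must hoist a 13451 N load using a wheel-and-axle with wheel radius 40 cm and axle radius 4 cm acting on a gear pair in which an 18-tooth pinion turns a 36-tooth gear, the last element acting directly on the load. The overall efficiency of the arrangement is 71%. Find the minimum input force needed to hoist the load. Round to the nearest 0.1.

Wheel-and-axle MA = R/r = 40/4 = 10.
Gear pair MA = 36/18 = 2.
Combined ideal MA = 10 × 2 = 20.
Actual MA = 20 × 0.71 = 14.2.
Effort = load / actual MA = 13451 / 14.2 = 947.25 N.

947.3 N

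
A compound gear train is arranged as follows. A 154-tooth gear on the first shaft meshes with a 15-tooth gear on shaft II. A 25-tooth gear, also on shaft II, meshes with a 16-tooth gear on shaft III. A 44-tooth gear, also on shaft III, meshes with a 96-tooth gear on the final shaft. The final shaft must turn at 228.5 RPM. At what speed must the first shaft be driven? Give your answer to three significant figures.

31.1 RPM

Overall ratio R = 0.097403 × 0.64 × 2.1818 = 0.13601.
Required input speed = output speed × R = 228.5 × 0.13601 = 31.078 RPM.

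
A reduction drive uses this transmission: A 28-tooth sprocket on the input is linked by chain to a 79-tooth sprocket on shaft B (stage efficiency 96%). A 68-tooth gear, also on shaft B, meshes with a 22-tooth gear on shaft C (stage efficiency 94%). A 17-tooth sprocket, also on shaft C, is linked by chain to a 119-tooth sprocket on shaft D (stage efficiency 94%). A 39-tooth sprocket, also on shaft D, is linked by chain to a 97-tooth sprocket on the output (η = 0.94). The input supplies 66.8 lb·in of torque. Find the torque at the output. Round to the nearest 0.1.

Chain: ratio = 79/28 = 2.8214; torque at shaft B = 66.8 × 2.8214 × 0.96 = 180.93 lb·in.
Gear mesh: ratio = 22/68 = 0.32353; torque at shaft C = 180.93 × 0.32353 × 0.94 = 55.025 lb·in.
Chain: ratio = 119/17 = 7; torque at shaft D = 55.025 × 7 × 0.94 = 362.06 lb·in.
Chain: ratio = 97/39 = 2.4872; torque at the output = 362.06 × 2.4872 × 0.94 = 846.48 lb·in.

846.5 lb·in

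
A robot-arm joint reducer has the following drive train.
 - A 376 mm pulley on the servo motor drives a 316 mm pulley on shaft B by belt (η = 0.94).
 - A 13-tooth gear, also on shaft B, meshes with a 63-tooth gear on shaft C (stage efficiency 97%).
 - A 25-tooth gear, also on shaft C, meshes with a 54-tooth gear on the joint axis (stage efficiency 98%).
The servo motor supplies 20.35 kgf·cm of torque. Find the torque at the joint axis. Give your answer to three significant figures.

After the belt (316/376): 20.35 × 0.84043 × 0.94 = 16.077 kgf·cm
After the gear mesh (63/13): 16.077 × 4.8462 × 0.97 = 75.572 kgf·cm
After the gear mesh (54/25): 75.572 × 2.16 × 0.98 = 159.97 kgf·cm

160 kgf·cm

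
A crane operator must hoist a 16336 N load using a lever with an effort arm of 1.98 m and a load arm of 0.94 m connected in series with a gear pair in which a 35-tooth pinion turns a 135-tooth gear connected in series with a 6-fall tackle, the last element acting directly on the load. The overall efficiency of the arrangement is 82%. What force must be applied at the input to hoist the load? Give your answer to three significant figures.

409 N

Lever MA = effort arm / load arm = 1.98/0.94 = 2.1064.
Gear pair MA = 135/35 = 3.8571.
Block-and-tackle MA = number of supporting rope parts = 6.
Combined ideal MA = 2.1064 × 3.8571 × 6 = 48.748.
Actual MA = 48.748 × 0.82 = 39.973.
Effort = load / actual MA = 16336 / 39.973 = 408.67 N.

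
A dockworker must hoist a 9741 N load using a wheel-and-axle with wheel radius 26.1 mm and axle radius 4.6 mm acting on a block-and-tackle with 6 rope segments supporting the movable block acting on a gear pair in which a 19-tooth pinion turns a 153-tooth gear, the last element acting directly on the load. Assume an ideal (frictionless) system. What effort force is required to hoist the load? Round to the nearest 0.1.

35.5 N

Wheel-and-axle MA = R/r = 26.1/4.6 = 5.6739.
Block-and-tackle MA = number of supporting rope parts = 6.
Gear pair MA = 153/19 = 8.0526.
Combined ideal MA = 5.6739 × 6 × 8.0526 = 274.14.
Effort = load / MA = 9741 / 274.14 = 35.533 N.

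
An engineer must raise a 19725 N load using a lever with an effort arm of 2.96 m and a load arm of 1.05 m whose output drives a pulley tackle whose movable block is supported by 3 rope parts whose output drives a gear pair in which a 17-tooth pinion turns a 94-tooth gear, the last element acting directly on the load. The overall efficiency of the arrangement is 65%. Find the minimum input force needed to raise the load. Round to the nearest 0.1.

648.9 N

Lever MA = effort arm / load arm = 2.96/1.05 = 2.819.
Block-and-tackle MA = number of supporting rope parts = 3.
Gear pair MA = 94/17 = 5.5294.
Combined ideal MA = 2.819 × 3 × 5.5294 = 46.763.
Actual MA = 46.763 × 0.65 = 30.396.
Effort = load / actual MA = 19725 / 30.396 = 648.93 N.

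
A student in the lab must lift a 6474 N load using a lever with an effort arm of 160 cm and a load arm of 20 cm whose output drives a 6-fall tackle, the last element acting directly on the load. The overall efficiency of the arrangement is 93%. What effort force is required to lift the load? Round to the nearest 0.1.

145.0 N

Lever MA = effort arm / load arm = 160/20 = 8.
Block-and-tackle MA = number of supporting rope parts = 6.
Combined ideal MA = 8 × 6 = 48.
Actual MA = 48 × 0.93 = 44.64.
Effort = load / actual MA = 6474 / 44.64 = 145.03 N.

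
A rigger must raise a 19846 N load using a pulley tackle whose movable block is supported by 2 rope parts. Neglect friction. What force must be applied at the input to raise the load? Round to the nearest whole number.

9923 N

Block-and-tackle MA = number of supporting rope parts = 2.
Effort = load / MA = 19846 / 2 = 9923 N.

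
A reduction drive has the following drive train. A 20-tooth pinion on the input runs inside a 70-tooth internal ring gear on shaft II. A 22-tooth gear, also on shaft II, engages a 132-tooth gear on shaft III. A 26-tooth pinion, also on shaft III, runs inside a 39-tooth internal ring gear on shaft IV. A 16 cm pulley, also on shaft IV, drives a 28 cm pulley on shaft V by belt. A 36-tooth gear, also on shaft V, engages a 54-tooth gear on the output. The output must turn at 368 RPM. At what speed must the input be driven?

Overall ratio R = 3.5 × 6 × 1.5 × 1.75 × 1.5 = 82.688.
Required input speed = output speed × R = 368 × 82.688 = 30429 RPM.

30429 RPM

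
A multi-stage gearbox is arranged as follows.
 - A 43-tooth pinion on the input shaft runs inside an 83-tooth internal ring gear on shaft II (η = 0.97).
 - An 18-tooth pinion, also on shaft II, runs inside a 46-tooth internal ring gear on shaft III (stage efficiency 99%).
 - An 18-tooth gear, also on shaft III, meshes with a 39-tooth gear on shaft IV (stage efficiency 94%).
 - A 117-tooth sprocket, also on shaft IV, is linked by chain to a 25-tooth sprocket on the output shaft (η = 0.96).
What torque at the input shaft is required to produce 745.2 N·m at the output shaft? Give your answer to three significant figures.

377 N·m

Overall ratio R = 1.9302 × 2.5556 × 2.1667 × 0.21368 = 2.2837; overall efficiency η = 0.97 × 0.99 × 0.94 × 0.96 = 0.8666.
Input torque = output torque / (R × η) = 745.2 / (2.2837 × 0.8666) = 376.55 N·m.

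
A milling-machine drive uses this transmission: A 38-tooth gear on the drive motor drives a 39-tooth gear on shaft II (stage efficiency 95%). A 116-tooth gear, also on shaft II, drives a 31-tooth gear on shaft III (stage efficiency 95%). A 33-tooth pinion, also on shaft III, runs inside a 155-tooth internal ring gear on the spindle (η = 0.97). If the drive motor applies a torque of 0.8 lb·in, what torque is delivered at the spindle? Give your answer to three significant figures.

0.902 lb·in

Gear mesh: ratio = 39/38 = 1.0263; torque at shaft II = 0.8 × 1.0263 × 0.95 = 0.78 lb·in.
Gear mesh: ratio = 31/116 = 0.26724; torque at shaft III = 0.78 × 0.26724 × 0.95 = 0.19803 lb·in.
Internal gear: ratio = 155/33 = 4.697; torque at the spindle = 0.19803 × 4.697 × 0.97 = 0.90222 lb·in.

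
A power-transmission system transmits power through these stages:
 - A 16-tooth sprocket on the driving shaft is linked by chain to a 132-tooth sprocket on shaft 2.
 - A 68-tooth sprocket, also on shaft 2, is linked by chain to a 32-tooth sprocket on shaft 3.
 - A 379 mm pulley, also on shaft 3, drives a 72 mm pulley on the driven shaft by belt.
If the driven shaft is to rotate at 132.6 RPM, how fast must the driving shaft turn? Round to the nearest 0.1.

97.8 RPM

Overall ratio R = 8.25 × 0.47059 × 0.18997 = 0.73754.
Required input speed = output speed × R = 132.6 × 0.73754 = 97.798 RPM.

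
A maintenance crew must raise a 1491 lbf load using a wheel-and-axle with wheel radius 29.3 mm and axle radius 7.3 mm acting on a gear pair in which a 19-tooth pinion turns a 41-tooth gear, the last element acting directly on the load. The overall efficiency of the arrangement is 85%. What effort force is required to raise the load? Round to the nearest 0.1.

Wheel-and-axle MA = R/r = 29.3/7.3 = 4.0137.
Gear pair MA = 41/19 = 2.1579.
Combined ideal MA = 4.0137 × 2.1579 = 8.6611.
Actual MA = 8.6611 × 0.85 = 7.362.
Effort = load / actual MA = 1491 / 7.362 = 202.53 lbf.

202.5 lbf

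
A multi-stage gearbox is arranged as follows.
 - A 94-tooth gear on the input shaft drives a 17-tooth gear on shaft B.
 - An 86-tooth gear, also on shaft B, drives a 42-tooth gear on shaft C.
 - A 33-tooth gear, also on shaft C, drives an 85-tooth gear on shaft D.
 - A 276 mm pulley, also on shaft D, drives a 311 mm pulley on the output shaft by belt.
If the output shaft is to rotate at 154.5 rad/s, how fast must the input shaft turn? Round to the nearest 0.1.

Overall ratio R = 0.18085 × 0.48837 × 2.5758 × 1.1268 = 0.25635.
Required input speed = output speed × R = 154.5 × 0.25635 = 39.606 rad/s.

39.6 rad/s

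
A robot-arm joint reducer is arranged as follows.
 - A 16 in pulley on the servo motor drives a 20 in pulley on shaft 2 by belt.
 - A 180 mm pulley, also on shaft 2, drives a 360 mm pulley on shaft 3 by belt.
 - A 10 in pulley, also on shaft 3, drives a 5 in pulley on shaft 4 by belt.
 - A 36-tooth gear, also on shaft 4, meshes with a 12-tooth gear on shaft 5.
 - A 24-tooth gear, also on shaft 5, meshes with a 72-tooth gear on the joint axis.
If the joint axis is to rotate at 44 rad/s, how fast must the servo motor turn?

Overall ratio R = 1.25 × 2 × 0.5 × 0.33333 × 3 = 1.25.
Required input speed = output speed × R = 44 × 1.25 = 55 rad/s.

55 rad/s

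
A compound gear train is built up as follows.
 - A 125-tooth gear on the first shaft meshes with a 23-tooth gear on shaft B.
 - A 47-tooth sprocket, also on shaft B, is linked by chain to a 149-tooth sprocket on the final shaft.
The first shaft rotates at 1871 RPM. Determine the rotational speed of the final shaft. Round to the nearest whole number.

gear mesh 23/125 = 0.184 → 1871/0.184 = 10168 RPM
chain 149/47 = 3.1702 → 10168/3.1702 = 3207.5 RPM

3208 RPM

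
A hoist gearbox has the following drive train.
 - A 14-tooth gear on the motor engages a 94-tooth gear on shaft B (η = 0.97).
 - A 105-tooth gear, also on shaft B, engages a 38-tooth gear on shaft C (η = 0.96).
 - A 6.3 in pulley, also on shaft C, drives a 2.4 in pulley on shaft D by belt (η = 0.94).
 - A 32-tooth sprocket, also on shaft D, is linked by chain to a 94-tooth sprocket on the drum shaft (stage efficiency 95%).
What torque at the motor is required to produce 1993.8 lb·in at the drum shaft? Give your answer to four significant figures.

Overall ratio R = 6.7143 × 0.3619 × 0.38095 × 2.9375 = 2.7192; overall efficiency η = 0.97 × 0.96 × 0.94 × 0.95 = 0.8316.
Input torque = output torque / (R × η) = 1993.8 / (2.7192 × 0.8316) = 881.75 lb·in.

881.7 lb·in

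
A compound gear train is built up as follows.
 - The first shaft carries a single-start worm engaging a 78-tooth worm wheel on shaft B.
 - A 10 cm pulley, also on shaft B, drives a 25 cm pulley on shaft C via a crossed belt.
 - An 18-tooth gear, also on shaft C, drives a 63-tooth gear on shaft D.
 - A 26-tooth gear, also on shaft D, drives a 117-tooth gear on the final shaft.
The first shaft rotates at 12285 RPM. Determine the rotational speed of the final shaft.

worm 78/1 = 78 → 12285/78 = 157.5 RPM
belt 25/10 = 2.5 → 157.5/2.5 = 63 RPM
gear mesh 63/18 = 3.5 → 63/3.5 = 18 RPM
gear mesh 117/26 = 4.5 → 18/4.5 = 4 RPM

4 RPM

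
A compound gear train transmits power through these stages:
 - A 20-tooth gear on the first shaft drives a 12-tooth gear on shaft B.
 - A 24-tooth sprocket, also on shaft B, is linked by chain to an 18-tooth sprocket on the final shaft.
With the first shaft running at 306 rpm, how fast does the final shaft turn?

the first shaft → shaft B (gear mesh, 12/20): 306 ÷ 0.6 = 510 rpm
shaft B → the final shaft (chain, 18/24): 510 ÷ 0.75 = 680 rpm

680 rpm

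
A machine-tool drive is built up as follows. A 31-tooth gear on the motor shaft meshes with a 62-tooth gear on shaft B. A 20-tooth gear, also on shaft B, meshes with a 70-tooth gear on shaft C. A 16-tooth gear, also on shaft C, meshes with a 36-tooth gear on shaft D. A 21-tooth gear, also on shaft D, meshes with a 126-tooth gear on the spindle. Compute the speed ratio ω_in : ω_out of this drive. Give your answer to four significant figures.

Each stage contributes driven/driver: gear mesh 62/31 = 2, gear mesh 70/20 = 3.5, gear mesh 36/16 = 2.25, gear mesh 126/21 = 6.
Overall: 2 × 3.5 × 2.25 × 6 = 94.5.

94.50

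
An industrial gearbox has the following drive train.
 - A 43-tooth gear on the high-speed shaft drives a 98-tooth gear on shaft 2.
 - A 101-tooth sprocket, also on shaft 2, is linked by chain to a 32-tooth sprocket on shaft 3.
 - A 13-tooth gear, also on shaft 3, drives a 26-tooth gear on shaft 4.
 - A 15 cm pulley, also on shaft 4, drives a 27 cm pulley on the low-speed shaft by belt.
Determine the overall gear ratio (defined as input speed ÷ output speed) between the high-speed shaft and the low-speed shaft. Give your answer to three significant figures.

2.60

Each stage contributes driven/driver: gear mesh 98/43 = 2.2791, chain 32/101 = 0.31683, gear mesh 26/13 = 2, belt 27/15 = 1.8.
Overall: 2.2791 × 0.31683 × 2 × 1.8 = 2.5995.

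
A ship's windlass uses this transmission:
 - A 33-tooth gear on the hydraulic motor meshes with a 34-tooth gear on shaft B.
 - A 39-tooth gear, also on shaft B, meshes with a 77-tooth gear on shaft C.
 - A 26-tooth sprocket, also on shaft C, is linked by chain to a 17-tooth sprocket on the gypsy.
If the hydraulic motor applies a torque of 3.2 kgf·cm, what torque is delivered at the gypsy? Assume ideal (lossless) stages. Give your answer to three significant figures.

4.26 kgf·cm

gear mesh 34/33 = 1.0303 → τ = 3.2·1.0303 = 3.297 kgf·cm
gear mesh 77/39 = 1.9744 → τ = 3.297·1.9744 = 6.5094 kgf·cm
chain 17/26 = 0.65385 → τ = 6.5094·0.65385 = 4.2561 kgf·cm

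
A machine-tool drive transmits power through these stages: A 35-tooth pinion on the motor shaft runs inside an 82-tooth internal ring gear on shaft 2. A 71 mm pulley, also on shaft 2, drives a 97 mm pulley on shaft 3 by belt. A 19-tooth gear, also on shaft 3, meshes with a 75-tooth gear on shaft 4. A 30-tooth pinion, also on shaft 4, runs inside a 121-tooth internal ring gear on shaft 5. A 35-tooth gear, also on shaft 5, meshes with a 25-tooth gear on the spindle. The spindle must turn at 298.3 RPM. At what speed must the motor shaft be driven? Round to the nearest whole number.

10858 RPM

Overall ratio R = 2.3429 × 1.3662 × 3.9474 × 4.0333 × 0.71429 = 36.4.
Required input speed = output speed × R = 298.3 × 36.4 = 10858 RPM.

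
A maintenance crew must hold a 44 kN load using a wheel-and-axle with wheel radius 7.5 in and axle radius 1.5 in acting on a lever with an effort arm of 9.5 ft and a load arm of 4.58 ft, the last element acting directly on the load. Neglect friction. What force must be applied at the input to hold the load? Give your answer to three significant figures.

4.24 kN

Wheel-and-axle MA = R/r = 7.5/1.5 = 5.
Lever MA = effort arm / load arm = 9.5/4.58 = 2.0742.
Combined ideal MA = 5 × 2.0742 = 10.371.
Effort = load / MA = 44 / 10.371 = 4.2425 kN.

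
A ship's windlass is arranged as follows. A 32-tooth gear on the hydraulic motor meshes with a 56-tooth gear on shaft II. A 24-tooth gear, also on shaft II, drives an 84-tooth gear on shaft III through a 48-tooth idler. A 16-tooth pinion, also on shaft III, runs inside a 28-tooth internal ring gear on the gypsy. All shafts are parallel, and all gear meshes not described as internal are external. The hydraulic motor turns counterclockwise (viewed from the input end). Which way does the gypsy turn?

the hydraulic motor → shaft II: external mesh, 1 reversal → CW.
shaft II → shaft III: driver → idler → driven is 2 external meshes, 2 reversals → CW.
shaft III → the gypsy: internal mesh, same direction → CW.
3 reversals in total — an odd number — so the gypsy turns opposite to the hydraulic motor.

clockwise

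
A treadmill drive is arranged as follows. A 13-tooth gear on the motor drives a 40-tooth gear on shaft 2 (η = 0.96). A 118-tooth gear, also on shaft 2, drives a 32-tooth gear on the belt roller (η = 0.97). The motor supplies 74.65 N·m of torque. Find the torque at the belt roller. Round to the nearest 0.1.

Gear mesh: ratio = 40/13 = 3.0769; torque at shaft 2 = 74.65 × 3.0769 × 0.96 = 220.5 N·m.
Gear mesh: ratio = 32/118 = 0.27119; torque at the belt roller = 220.5 × 0.27119 × 0.97 = 58.004 N·m.

58.0 N·m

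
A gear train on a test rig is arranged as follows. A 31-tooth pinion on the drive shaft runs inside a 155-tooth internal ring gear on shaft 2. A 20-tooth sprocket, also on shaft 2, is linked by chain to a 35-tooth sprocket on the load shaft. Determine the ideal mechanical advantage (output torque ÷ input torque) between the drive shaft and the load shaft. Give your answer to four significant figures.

8.750

Each stage contributes driven/driver: internal gear 155/31 = 5, chain 35/20 = 1.75.
Overall: 5 × 1.75 = 8.75.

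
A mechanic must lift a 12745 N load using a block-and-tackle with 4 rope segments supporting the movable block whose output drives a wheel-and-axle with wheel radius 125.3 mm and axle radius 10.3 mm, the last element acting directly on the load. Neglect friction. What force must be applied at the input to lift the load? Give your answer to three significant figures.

Block-and-tackle MA = number of supporting rope parts = 4.
Wheel-and-axle MA = R/r = 125.3/10.3 = 12.165.
Combined ideal MA = 4 × 12.165 = 48.66.
Effort = load / MA = 12745 / 48.66 = 261.92 N.

262 N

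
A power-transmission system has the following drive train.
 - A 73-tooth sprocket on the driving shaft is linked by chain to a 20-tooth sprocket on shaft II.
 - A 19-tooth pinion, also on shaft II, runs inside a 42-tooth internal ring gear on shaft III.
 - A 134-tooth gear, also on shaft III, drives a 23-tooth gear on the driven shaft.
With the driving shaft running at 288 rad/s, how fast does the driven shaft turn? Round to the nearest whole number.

chain 20/73 = 0.27397 → 288/0.27397 = 1051.2 rad/s
internal gear 42/19 = 2.2105 → 1051.2/2.2105 = 475.54 rad/s
gear mesh 23/134 = 0.17164 → 475.54/0.17164 = 2770.6 rad/s

2771 rad/s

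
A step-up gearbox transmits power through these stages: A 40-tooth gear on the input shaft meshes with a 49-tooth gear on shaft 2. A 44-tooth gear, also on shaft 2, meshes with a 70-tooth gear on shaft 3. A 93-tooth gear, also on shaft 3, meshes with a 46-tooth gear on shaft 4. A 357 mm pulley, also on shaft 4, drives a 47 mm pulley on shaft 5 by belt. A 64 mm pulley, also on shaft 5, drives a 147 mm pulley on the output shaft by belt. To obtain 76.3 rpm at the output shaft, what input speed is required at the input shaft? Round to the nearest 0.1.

22.2 rpm

Overall ratio R = 1.225 × 1.5909 × 0.49462 × 0.13165 × 2.2969 = 0.29149.
Required input speed = output speed × R = 76.3 × 0.29149 = 22.241 rpm.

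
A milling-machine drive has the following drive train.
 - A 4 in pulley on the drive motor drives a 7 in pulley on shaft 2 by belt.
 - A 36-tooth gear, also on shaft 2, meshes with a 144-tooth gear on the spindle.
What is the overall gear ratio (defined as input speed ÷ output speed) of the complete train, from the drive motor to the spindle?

Each stage contributes driven/driver: belt 7/4 = 1.75, gear mesh 144/36 = 4.
Overall: 1.75 × 4 = 7.

7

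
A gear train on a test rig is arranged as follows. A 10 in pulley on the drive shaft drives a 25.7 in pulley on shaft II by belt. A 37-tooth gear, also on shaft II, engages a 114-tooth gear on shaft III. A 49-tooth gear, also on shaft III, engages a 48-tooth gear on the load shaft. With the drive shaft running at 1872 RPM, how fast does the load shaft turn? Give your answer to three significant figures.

241 RPM

belt 25.7/10 = 2.57 → 1872/2.57 = 728.4 RPM
gear mesh 114/37 = 3.0811 → 728.4/3.0811 = 236.41 RPM
gear mesh 48/49 = 0.97959 → 236.41/0.97959 = 241.34 RPM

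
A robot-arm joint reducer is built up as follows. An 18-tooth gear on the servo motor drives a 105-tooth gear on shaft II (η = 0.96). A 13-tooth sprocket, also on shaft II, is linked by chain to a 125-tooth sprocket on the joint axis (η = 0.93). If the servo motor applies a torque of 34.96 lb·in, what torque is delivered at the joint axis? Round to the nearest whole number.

1751 lb·in

Gear mesh: ratio = 105/18 = 5.8333; torque at shaft II = 34.96 × 5.8333 × 0.96 = 195.78 lb·in.
Chain: ratio = 125/13 = 9.6154; torque at the joint axis = 195.78 × 9.6154 × 0.93 = 1750.7 lb·in.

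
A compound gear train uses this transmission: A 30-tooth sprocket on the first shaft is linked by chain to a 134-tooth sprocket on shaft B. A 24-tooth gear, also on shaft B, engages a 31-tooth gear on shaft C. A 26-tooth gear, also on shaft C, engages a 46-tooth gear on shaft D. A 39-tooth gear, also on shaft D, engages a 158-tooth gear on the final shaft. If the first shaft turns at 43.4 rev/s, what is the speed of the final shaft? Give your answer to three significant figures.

chain 134/30 = 4.4667 → 43.4/4.4667 = 9.7164 rev/s
gear mesh 31/24 = 1.2917 → 9.7164/1.2917 = 7.5224 rev/s
gear mesh 46/26 = 1.7692 → 7.5224/1.7692 = 4.2518 rev/s
gear mesh 158/39 = 4.0513 → 4.2518/4.0513 = 1.0495 rev/s

1.05 rev/s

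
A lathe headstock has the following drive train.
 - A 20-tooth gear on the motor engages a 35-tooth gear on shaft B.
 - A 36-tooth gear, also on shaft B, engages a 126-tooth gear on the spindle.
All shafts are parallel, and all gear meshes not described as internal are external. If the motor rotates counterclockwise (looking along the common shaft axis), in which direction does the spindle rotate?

counterclockwise

the motor → shaft B: external mesh, 1 reversal → CW.
shaft B → the spindle: external mesh, 1 reversal → CCW.
2 reversals in total — an even number — so the spindle turns the same way as the motor.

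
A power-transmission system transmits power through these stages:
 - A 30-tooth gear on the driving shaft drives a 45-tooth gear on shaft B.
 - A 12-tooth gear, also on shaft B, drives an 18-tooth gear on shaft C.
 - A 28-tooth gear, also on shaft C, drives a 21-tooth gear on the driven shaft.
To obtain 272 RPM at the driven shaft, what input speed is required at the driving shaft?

Overall ratio R = 1.5 × 1.5 × 0.75 = 1.6875.
Required input speed = output speed × R = 272 × 1.6875 = 459 RPM.

459 RPM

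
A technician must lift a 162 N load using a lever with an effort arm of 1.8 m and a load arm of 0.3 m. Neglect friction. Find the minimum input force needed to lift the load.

Lever MA = effort arm / load arm = 1.8/0.3 = 6.
Effort = load / MA = 162 / 6 = 27 N.

27 N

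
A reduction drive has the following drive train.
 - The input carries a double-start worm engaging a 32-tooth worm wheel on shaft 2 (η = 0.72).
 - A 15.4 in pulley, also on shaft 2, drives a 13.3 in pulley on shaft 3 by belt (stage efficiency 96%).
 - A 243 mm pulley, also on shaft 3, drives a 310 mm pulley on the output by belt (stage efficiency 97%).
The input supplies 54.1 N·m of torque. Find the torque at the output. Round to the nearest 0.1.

Worm: ratio = 32/2 = 16; torque at shaft 2 = 54.1 × 16 × 0.72 = 623.23 N·m.
Belt: ratio = 13.3/15.4 = 0.86364; torque at shaft 3 = 623.23 × 0.86364 × 0.96 = 516.72 N·m.
Belt: ratio = 310/243 = 1.2757; torque at the output = 516.72 × 1.2757 × 0.97 = 639.41 N·m.

639.4 N·m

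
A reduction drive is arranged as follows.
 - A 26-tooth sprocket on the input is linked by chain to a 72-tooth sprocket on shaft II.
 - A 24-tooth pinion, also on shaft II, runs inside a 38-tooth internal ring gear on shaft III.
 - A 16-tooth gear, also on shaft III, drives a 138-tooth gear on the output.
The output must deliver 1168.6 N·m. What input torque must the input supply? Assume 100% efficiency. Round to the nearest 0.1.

Overall ratio R = 2.7692 × 1.5833 × 8.625 = 37.817.
Input torque = output torque / R = 1168.6 / 37.817 = 30.901 N·m.

30.9 N·m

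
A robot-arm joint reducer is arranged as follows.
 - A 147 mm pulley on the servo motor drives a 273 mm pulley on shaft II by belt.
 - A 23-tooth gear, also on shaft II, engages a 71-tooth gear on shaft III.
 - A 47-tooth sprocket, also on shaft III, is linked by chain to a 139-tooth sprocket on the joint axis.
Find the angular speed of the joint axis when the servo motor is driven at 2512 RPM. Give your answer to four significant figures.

148.2 RPM

Belt: ratio = 273/147 = 1.8571, so shaft II turns at 2512 / 1.8571 = 1352.6 RPM.
Gear mesh: ratio = 71/23 = 3.087, so shaft III turns at 1352.6 / 3.087 = 438.17 RPM.
Chain: ratio = 139/47 = 2.9574, so the joint axis turns at 438.17 / 2.9574 = 148.16 RPM.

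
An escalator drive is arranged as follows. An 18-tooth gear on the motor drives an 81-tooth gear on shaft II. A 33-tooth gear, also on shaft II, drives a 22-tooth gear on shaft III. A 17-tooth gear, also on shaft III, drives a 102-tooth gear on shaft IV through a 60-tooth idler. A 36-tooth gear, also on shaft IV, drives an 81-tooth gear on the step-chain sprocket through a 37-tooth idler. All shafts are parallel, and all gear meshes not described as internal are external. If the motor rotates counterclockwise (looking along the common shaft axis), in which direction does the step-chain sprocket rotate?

the motor → shaft II: external mesh, 1 reversal → CW.
shaft II → shaft III: external mesh, 1 reversal → CCW.
shaft III → shaft IV: driver → idler → driven is 2 external meshes, 2 reversals → CCW.
shaft IV → the step-chain sprocket: driver → idler → driven is 2 external meshes, 2 reversals → CCW.
6 reversals in total — an even number — so the step-chain sprocket turns the same way as the motor.

counterclockwise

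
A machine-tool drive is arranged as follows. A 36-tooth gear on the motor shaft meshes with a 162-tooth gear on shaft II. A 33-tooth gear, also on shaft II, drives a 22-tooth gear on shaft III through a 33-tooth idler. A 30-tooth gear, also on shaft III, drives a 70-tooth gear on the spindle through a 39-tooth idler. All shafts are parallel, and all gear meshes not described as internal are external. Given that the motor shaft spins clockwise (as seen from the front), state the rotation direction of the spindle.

the motor shaft → shaft II: external mesh, 1 reversal → CCW.
shaft II → shaft III: driver → idler → driven is 2 external meshes, 2 reversals → CCW.
shaft III → the spindle: driver → idler → driven is 2 external meshes, 2 reversals → CCW.
5 reversals in total — an odd number — so the spindle turns opposite to the motor shaft.

counterclockwise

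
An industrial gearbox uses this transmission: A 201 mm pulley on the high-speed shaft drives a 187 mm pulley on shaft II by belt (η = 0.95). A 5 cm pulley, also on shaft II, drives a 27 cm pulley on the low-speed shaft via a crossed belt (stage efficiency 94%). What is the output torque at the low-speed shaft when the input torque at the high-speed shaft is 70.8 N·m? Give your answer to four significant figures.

317.6 N·m

Belt: ratio = 187/201 = 0.93035; torque at shaft II = 70.8 × 0.93035 × 0.95 = 62.575 N·m.
Belt: ratio = 27/5 = 5.4; torque at the low-speed shaft = 62.575 × 5.4 × 0.94 = 317.63 N·m.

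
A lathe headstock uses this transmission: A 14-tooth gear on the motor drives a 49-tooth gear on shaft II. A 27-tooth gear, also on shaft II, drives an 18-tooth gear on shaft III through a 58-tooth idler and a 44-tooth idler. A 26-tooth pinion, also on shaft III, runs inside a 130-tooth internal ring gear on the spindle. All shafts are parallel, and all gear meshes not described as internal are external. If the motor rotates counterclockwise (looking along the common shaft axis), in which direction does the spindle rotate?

counterclockwise

the motor → shaft II: external mesh, 1 reversal → CW.
shaft II → shaft III: driver → idler → idler → driven is 3 external meshes, 3 reversals → CCW.
shaft III → the spindle: internal mesh, same direction → CCW.
4 reversals in total — an even number — so the spindle turns the same way as the motor.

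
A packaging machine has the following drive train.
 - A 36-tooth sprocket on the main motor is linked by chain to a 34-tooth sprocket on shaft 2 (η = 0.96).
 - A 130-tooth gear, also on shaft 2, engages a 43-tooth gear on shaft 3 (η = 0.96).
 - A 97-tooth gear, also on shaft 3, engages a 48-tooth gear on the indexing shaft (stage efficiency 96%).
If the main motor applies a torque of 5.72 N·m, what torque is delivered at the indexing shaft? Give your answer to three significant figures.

chain 34/36 = 0.94444 → τ = 5.72·0.94444·0.96 = 5.1861 N·m
gear mesh 43/130 = 0.33077 → τ = 5.1861·0.33077·0.96 = 1.6468 N·m
gear mesh 48/97 = 0.49485 → τ = 1.6468·0.49485·0.96 = 0.78231 N·m

0.782 N·m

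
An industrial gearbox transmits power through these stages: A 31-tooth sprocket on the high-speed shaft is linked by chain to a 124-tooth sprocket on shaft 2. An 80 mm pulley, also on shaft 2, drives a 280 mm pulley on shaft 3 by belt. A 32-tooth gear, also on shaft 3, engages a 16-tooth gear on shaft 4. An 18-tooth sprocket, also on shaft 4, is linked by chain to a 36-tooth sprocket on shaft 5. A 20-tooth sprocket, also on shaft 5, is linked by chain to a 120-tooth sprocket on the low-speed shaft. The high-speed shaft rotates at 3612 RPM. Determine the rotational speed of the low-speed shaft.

43 RPM

Chain: ratio = 124/31 = 4, so shaft 2 turns at 3612 / 4 = 903 RPM.
Belt: ratio = 280/80 = 3.5, so shaft 3 turns at 903 / 3.5 = 258 RPM.
Gear mesh: ratio = 16/32 = 0.5, so shaft 4 turns at 258 / 0.5 = 516 RPM.
Chain: ratio = 36/18 = 2, so shaft 5 turns at 516 / 2 = 258 RPM.
Chain: ratio = 120/20 = 6, so the low-speed shaft turns at 258 / 6 = 43 RPM.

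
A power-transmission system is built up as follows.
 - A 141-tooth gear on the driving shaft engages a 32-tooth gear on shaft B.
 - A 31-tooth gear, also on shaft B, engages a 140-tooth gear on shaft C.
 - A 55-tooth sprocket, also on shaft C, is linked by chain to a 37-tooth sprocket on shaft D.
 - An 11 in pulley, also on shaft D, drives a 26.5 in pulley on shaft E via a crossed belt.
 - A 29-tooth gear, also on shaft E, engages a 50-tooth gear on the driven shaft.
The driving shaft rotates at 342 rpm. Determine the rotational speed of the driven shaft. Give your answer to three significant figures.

119 rpm

gear mesh 32/141 = 0.22695 → 342/0.22695 = 1506.9 rpm
gear mesh 140/31 = 4.5161 → 1506.9/4.5161 = 333.68 rpm
chain 37/55 = 0.67273 → 333.68/0.67273 = 496.01 rpm
belt 26.5/11 = 2.4091 → 496.01/2.4091 = 205.89 rpm
gear mesh 50/29 = 1.7241 → 205.89/1.7241 = 119.42 rpm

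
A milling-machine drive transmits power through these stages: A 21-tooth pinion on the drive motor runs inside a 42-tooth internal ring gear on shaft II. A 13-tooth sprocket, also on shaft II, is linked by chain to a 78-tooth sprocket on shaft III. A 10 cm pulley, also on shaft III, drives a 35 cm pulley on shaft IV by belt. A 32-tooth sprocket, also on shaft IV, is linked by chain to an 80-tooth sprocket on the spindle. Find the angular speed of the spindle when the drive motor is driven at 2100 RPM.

20 RPM

Internal gear: ratio = 42/21 = 2, so shaft II turns at 2100 / 2 = 1050 RPM.
Chain: ratio = 78/13 = 6, so shaft III turns at 1050 / 6 = 175 RPM.
Belt: ratio = 35/10 = 3.5, so shaft IV turns at 175 / 3.5 = 50 RPM.
Chain: ratio = 80/32 = 2.5, so the spindle turns at 50 / 2.5 = 20 RPM.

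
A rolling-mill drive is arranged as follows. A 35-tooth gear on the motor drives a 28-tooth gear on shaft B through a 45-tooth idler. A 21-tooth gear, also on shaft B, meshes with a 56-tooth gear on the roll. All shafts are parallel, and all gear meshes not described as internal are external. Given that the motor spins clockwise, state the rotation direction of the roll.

the motor → shaft B: driver → idler → driven is 2 external meshes, 2 reversals → CW.
shaft B → the roll: external mesh, 1 reversal → CCW.
3 reversals in total — an odd number — so the roll turns opposite to the motor.

counterclockwise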